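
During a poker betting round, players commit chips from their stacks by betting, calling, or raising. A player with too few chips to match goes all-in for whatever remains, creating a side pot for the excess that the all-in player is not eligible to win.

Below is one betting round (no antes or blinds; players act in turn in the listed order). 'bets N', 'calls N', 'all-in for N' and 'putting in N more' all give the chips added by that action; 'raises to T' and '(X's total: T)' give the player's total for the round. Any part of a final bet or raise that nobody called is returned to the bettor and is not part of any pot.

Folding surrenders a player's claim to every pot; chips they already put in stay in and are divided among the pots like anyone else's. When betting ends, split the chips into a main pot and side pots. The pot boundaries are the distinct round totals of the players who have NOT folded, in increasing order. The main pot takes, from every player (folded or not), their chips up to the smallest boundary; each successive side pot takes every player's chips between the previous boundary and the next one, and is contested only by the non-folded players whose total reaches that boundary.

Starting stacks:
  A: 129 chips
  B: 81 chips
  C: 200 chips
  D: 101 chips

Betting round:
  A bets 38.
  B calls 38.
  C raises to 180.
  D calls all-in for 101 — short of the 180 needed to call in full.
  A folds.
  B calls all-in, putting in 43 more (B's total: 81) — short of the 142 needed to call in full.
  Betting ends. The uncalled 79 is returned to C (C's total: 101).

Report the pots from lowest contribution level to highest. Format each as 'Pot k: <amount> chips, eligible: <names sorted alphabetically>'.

Pot 1: 281 chips, eligible: B, C, D
Pot 2: 40 chips, eligible: C, D

Derivation:
Contributions (after 79 returned to C): A=38, B=81, C=101, D=101
Folded: A
Pot levels (distinct totals of non-folded players): 81, 101
Layer 1-81: A 38 + B 81 + C 81 + D 81 = 281 chips; eligible B, C, D
Layer 82-101: 20 each from C, D = 20*2 = 40 chips; eligible C, D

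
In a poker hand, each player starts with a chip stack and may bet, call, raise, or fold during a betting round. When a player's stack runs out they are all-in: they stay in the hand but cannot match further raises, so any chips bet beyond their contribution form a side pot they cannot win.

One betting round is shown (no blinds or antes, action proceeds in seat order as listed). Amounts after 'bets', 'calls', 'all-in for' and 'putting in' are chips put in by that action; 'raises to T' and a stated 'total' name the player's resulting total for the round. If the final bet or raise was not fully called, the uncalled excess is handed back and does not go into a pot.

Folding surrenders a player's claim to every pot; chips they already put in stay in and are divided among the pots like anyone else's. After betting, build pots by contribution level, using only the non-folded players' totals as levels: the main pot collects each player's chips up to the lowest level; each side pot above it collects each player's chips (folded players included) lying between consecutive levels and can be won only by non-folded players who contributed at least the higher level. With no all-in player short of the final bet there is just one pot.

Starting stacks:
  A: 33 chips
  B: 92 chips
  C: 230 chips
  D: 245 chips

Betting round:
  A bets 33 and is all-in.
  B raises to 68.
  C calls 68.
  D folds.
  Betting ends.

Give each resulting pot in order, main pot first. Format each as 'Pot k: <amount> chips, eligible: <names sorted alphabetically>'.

Pot 1: 99 chips, eligible: A, B, C
Pot 2: 70 chips, eligible: B, C

Derivation:
Contributions: A=33, B=68, C=68
Folded: D
Pot levels (distinct totals of non-folded players): 33, 68
Layer 1-33: 33 each from A, B, C = 33*3 = 99 chips; eligible A, B, C
Layer 34-68: 35 each from B, C = 35*2 = 70 chips; eligible B, C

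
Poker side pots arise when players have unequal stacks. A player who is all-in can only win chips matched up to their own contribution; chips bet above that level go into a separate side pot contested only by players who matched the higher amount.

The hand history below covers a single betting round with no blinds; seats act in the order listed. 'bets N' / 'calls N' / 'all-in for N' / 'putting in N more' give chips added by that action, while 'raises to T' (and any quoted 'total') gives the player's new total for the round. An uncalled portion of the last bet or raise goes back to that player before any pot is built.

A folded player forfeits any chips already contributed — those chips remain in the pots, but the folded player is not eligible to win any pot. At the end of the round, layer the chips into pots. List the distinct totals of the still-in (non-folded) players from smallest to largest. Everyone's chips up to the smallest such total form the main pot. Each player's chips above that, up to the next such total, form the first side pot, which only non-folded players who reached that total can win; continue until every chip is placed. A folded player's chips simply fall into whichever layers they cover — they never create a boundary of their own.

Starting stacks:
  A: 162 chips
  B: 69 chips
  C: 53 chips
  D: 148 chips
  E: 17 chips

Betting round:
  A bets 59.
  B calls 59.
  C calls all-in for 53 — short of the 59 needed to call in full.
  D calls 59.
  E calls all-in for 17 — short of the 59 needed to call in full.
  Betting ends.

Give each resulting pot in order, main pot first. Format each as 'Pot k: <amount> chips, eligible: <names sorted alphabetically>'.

Pot 1: 85 chips, eligible: A, B, C, D, E
Pot 2: 144 chips, eligible: A, B, C, D
Pot 3: 18 chips, eligible: A, B, D

Derivation:
Contributions: A=59, B=59, C=53, D=59, E=17
Pot levels (distinct totals of non-folded players): 17, 53, 59
Layer 1-17: 17 each from A, B, C, D, E = 17*5 = 85 chips; eligible A, B, C, D, E
Layer 18-53: 36 each from A, B, C, D = 36*4 = 144 chips; eligible A, B, C, D
Layer 54-59: 6 each from A, B, D = 6*3 = 18 chips; eligible A, B, D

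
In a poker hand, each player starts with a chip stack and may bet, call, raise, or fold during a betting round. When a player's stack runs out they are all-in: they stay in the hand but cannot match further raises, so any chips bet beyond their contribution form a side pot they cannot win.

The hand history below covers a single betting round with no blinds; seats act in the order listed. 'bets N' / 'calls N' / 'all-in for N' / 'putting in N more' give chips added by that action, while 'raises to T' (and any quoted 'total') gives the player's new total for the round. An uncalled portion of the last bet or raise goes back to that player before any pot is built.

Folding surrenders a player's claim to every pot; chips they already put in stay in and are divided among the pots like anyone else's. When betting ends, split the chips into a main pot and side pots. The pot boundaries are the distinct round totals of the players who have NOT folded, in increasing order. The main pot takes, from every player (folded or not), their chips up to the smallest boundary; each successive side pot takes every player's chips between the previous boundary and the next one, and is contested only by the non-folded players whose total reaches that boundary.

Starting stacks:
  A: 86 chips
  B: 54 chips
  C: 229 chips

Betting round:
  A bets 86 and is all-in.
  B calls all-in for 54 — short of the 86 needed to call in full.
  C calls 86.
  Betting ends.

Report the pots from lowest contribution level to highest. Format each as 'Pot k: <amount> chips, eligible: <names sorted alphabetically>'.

Contributions: A=86, B=54, C=86
Pot levels (distinct totals of non-folded players): 54, 86
Layer 1-54: 54 each from A, B, C = 54*3 = 162 chips; eligible A, B, C
Layer 55-86: 32 each from A, C = 32*2 = 64 chips; eligible A, C

Pot 1: 162 chips, eligible: A, B, C
Pot 2: 64 chips, eligible: A, C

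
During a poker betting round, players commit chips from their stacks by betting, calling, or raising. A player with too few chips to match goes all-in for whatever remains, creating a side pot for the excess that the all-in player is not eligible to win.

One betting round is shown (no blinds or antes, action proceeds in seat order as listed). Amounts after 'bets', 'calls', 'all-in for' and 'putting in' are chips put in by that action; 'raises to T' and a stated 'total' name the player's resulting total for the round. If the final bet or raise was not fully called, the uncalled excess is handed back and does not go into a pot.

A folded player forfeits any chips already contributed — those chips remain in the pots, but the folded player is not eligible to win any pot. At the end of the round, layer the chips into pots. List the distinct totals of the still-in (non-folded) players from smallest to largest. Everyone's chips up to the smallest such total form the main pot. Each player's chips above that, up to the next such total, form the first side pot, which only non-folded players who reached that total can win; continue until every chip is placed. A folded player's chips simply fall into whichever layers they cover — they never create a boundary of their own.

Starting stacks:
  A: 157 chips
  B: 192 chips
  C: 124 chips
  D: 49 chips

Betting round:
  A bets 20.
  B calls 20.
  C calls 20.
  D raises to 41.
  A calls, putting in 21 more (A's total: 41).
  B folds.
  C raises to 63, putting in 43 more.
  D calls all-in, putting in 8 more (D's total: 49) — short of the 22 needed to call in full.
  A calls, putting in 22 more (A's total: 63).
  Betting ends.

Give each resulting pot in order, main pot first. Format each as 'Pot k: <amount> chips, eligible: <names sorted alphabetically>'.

Pot 1: 167 chips, eligible: A, C, D
Pot 2: 28 chips, eligible: A, C

Derivation:
Contributions: A=63, B=20, C=63, D=49
Folded: B
Pot levels (distinct totals of non-folded players): 49, 63
Layer 1-49: A 49 + B 20 + C 49 + D 49 = 167 chips; eligible A, C, D
Layer 50-63: 14 each from A, C = 14*2 = 28 chips; eligible A, C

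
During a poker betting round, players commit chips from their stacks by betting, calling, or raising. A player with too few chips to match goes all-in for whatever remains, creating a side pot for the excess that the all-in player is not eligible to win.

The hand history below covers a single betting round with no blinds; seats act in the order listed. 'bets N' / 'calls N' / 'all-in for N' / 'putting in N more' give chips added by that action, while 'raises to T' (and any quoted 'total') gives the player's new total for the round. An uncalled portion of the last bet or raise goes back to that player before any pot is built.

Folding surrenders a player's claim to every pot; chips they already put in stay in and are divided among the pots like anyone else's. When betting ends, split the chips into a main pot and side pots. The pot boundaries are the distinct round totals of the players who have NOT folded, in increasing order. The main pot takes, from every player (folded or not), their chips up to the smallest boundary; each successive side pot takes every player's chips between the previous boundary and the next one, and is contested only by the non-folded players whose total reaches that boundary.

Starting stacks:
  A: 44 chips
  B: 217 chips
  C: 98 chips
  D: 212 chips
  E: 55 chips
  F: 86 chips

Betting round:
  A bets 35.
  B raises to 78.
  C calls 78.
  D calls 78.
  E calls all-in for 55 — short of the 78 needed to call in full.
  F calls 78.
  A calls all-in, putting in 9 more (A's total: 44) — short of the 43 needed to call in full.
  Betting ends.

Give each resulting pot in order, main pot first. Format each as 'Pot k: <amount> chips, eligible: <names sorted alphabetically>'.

Contributions: A=44, B=78, C=78, D=78, E=55, F=78
Pot levels (distinct totals of non-folded players): 44, 55, 78
Layer 1-44: 44 each from A, B, C, D, E, F = 44*6 = 264 chips; eligible A, B, C, D, E, F
Layer 45-55: 11 each from B, C, D, E, F = 11*5 = 55 chips; eligible B, C, D, E, F
Layer 56-78: 23 each from B, C, D, F = 23*4 = 92 chips; eligible B, C, D, F

Pot 1: 264 chips, eligible: A, B, C, D, E, F
Pot 2: 55 chips, eligible: B, C, D, E, F
Pot 3: 92 chips, eligible: B, C, D, F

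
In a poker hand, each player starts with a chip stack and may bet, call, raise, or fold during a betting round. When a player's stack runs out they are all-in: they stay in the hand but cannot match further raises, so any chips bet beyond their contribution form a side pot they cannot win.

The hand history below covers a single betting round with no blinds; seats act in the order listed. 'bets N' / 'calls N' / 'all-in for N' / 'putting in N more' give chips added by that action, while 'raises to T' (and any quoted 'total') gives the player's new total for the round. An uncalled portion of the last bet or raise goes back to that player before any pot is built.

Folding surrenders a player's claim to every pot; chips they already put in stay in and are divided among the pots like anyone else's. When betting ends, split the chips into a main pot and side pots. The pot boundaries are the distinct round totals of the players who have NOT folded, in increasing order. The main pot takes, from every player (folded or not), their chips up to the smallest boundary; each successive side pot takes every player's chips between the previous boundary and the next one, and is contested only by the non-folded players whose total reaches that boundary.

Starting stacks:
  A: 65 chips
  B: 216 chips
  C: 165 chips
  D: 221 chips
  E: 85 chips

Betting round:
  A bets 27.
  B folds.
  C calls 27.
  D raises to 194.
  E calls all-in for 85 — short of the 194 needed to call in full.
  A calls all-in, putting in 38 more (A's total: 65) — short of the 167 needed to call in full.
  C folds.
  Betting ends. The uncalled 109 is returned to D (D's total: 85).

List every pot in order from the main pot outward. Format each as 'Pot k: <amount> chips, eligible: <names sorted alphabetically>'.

Pot 1: 222 chips, eligible: A, D, E
Pot 2: 40 chips, eligible: D, E

Derivation:
Contributions (after 109 returned to D): A=65, C=27, D=85, E=85
Folded: B, C
Pot levels (distinct totals of non-folded players): 65, 85
Layer 1-65: A 65 + C 27 + D 65 + E 65 = 222 chips; eligible A, D, E
Layer 66-85: 20 each from D, E = 20*2 = 40 chips; eligible D, E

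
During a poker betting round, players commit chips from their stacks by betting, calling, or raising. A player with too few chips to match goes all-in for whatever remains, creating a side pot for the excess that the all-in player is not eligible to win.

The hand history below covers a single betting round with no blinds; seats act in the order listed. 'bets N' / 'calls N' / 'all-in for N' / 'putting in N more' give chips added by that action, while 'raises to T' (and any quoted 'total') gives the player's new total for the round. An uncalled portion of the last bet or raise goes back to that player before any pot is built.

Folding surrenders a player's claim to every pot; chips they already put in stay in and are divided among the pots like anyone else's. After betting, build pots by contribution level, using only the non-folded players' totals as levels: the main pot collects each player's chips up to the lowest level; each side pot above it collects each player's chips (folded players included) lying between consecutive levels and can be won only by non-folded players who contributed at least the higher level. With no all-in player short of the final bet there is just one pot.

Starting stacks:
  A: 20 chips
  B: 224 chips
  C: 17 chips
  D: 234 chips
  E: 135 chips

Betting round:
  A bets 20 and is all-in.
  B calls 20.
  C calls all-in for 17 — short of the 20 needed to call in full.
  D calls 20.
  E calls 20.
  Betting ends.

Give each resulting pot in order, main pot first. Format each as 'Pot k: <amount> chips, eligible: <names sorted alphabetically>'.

Contributions: A=20, B=20, C=17, D=20, E=20
Pot levels (distinct totals of non-folded players): 17, 20
Layer 1-17: 17 each from A, B, C, D, E = 17*5 = 85 chips; eligible A, B, C, D, E
Layer 18-20: 3 each from A, B, D, E = 3*4 = 12 chips; eligible A, B, D, E

Pot 1: 85 chips, eligible: A, B, C, D, E
Pot 2: 12 chips, eligible: A, B, D, E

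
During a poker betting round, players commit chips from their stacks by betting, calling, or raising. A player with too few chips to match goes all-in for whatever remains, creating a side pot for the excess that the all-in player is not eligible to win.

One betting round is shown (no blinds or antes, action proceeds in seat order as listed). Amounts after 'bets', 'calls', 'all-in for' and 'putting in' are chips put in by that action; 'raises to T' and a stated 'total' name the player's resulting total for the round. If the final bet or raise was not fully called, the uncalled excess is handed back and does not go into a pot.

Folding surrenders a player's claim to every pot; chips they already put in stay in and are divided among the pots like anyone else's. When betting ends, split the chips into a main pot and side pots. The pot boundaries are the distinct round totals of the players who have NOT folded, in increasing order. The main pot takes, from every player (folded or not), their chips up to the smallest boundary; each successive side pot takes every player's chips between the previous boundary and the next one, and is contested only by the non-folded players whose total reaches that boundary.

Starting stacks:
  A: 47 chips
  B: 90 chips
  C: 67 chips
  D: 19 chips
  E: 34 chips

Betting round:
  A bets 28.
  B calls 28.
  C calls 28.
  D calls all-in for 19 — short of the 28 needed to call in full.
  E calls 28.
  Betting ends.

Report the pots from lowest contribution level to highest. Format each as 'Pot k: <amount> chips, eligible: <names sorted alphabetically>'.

Contributions: A=28, B=28, C=28, D=19, E=28
Pot levels (distinct totals of non-folded players): 19, 28
Layer 1-19: 19 each from A, B, C, D, E = 19*5 = 95 chips; eligible A, B, C, D, E
Layer 20-28: 9 each from A, B, C, E = 9*4 = 36 chips; eligible A, B, C, E

Pot 1: 95 chips, eligible: A, B, C, D, E
Pot 2: 36 chips, eligible: A, B, C, E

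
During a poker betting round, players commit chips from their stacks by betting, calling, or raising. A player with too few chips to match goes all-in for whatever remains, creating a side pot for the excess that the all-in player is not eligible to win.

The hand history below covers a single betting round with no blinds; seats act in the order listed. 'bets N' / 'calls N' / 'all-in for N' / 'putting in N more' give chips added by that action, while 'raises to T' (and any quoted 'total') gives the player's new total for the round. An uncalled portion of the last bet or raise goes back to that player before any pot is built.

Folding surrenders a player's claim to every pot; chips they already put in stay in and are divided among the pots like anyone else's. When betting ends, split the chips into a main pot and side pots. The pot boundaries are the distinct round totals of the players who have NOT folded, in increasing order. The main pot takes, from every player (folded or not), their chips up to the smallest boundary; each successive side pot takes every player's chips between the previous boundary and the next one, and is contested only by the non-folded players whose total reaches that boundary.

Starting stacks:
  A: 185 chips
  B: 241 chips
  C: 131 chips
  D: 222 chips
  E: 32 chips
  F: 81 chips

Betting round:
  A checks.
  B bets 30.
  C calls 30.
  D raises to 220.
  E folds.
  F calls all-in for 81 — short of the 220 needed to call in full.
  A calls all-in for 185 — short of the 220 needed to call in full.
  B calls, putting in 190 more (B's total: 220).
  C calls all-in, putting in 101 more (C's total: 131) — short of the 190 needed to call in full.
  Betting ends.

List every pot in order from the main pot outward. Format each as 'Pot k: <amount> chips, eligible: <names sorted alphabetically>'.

Contributions: A=185, B=220, C=131, D=220, F=81
Folded: E
Pot levels (distinct totals of non-folded players): 81, 131, 185, 220
Layer 1-81: 81 each from A, B, C, D, F = 81*5 = 405 chips; eligible A, B, C, D, F
Layer 82-131: 50 each from A, B, C, D = 50*4 = 200 chips; eligible A, B, C, D
Layer 132-185: 54 each from A, B, D = 54*3 = 162 chips; eligible A, B, D
Layer 186-220: 35 each from B, D = 35*2 = 70 chips; eligible B, D

Pot 1: 405 chips, eligible: A, B, C, D, F
Pot 2: 200 chips, eligible: A, B, C, D
Pot 3: 162 chips, eligible: A, B, D
Pot 4: 70 chips, eligible: B, D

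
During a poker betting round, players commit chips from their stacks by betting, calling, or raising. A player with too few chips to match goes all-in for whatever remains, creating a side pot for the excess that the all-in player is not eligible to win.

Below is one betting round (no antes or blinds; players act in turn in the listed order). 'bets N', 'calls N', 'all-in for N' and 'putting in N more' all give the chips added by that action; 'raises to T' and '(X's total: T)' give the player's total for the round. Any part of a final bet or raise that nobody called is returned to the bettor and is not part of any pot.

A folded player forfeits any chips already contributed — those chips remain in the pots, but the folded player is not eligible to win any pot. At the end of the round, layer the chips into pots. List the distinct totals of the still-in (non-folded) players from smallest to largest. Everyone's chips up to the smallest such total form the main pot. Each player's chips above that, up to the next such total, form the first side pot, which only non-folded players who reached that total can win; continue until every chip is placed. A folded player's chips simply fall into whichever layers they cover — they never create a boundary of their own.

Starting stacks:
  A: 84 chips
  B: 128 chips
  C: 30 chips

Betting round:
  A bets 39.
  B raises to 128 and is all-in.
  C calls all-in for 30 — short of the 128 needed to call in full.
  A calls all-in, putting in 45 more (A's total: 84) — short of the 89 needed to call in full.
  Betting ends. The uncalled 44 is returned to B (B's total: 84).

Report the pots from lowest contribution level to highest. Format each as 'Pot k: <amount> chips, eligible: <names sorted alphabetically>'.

Contributions (after 44 returned to B): A=84, B=84, C=30
Pot levels (distinct totals of non-folded players): 30, 84
Layer 1-30: 30 each from A, B, C = 30*3 = 90 chips; eligible A, B, C
Layer 31-84: 54 each from A, B = 54*2 = 108 chips; eligible A, B

Pot 1: 90 chips, eligible: A, B, C
Pot 2: 108 chips, eligible: A, B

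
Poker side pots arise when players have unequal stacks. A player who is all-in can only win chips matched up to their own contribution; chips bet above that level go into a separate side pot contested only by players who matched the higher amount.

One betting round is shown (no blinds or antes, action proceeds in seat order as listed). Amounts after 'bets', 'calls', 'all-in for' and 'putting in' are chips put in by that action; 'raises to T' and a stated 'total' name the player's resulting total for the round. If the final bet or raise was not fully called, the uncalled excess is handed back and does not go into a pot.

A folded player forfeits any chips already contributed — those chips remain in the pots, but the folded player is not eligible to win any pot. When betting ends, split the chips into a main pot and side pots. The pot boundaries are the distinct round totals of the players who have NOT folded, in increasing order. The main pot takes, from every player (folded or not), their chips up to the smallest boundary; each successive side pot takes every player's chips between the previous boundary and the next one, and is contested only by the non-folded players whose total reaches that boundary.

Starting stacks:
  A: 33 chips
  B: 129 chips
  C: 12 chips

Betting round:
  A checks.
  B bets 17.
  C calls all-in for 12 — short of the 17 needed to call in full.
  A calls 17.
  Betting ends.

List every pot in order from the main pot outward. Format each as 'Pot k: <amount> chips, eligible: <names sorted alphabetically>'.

Pot 1: 36 chips, eligible: A, B, C
Pot 2: 10 chips, eligible: A, B

Derivation:
Contributions: A=17, B=17, C=12
Pot levels (distinct totals of non-folded players): 12, 17
Layer 1-12: 12 each from A, B, C = 12*3 = 36 chips; eligible A, B, C
Layer 13-17: 5 each from A, B = 5*2 = 10 chips; eligible A, B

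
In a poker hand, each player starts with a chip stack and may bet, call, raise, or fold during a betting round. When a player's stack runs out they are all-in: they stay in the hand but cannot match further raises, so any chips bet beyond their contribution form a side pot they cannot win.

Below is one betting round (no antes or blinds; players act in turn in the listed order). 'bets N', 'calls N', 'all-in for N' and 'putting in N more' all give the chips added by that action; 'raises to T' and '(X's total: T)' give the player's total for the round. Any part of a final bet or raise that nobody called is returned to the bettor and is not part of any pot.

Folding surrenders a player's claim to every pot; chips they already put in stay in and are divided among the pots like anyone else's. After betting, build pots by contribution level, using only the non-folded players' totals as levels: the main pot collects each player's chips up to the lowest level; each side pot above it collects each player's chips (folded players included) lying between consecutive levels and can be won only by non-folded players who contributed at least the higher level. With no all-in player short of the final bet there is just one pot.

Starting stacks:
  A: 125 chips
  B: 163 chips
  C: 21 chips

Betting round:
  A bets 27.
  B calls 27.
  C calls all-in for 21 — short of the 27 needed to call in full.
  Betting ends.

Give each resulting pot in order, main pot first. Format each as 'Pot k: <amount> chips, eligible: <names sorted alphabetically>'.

Contributions: A=27, B=27, C=21
Pot levels (distinct totals of non-folded players): 21, 27
Layer 1-21: 21 each from A, B, C = 21*3 = 63 chips; eligible A, B, C
Layer 22-27: 6 each from A, B = 6*2 = 12 chips; eligible A, B

Pot 1: 63 chips, eligible: A, B, C
Pot 2: 12 chips, eligible: A, B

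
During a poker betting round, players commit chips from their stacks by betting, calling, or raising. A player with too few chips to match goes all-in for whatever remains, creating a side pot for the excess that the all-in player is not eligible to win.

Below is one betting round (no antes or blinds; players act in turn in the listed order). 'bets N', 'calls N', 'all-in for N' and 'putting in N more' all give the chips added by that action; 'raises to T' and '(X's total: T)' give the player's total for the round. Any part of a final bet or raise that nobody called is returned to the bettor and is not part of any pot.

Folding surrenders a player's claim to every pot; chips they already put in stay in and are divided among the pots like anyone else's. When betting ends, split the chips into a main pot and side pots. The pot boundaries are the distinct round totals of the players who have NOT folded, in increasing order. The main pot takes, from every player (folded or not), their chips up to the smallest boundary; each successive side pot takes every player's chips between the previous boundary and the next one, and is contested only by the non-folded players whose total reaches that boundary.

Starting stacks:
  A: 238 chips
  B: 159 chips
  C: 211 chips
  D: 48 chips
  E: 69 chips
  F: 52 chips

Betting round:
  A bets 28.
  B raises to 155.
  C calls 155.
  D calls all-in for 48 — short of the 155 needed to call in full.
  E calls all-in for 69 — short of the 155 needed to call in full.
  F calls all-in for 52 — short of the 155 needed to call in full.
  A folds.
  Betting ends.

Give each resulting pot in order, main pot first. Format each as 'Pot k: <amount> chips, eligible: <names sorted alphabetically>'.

Pot 1: 268 chips, eligible: B, C, D, E, F
Pot 2: 16 chips, eligible: B, C, E, F
Pot 3: 51 chips, eligible: B, C, E
Pot 4: 172 chips, eligible: B, C

Derivation:
Contributions: A=28, B=155, C=155, D=48, E=69, F=52
Folded: A
Pot levels (distinct totals of non-folded players): 48, 52, 69, 155
Layer 1-48: A 28 + B 48 + C 48 + D 48 + E 48 + F 48 = 268 chips; eligible B, C, D, E, F
Layer 49-52: 4 each from B, C, E, F = 4*4 = 16 chips; eligible B, C, E, F
Layer 53-69: 17 each from B, C, E = 17*3 = 51 chips; eligible B, C, E
Layer 70-155: 86 each from B, C = 86*2 = 172 chips; eligible B, C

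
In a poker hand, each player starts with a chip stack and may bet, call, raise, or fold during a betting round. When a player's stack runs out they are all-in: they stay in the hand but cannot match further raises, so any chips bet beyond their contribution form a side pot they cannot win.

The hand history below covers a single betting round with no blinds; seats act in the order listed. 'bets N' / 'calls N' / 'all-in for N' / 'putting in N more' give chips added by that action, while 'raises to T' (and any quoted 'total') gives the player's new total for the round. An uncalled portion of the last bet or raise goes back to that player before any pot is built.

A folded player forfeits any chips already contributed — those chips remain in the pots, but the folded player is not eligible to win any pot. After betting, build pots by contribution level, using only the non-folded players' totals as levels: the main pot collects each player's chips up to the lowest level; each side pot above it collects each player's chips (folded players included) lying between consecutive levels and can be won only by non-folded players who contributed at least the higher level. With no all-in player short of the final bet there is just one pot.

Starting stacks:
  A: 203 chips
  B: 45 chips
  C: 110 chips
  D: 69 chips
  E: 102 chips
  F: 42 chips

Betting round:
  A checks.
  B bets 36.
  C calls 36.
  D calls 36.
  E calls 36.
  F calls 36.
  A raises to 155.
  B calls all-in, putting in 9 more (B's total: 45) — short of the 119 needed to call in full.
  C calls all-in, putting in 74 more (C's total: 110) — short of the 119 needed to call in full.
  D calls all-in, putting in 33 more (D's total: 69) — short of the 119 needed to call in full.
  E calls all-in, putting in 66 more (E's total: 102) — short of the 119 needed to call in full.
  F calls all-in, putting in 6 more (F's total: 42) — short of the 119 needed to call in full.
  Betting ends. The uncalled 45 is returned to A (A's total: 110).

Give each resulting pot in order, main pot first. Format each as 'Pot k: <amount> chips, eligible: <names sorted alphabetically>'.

Contributions (after 45 returned to A): A=110, B=45, C=110, D=69, E=102, F=42
Pot levels (distinct totals of non-folded players): 42, 45, 69, 102, 110
Layer 1-42: 42 each from A, B, C, D, E, F = 42*6 = 252 chips; eligible A, B, C, D, E, F
Layer 43-45: 3 each from A, B, C, D, E = 3*5 = 15 chips; eligible A, B, C, D, E
Layer 46-69: 24 each from A, C, D, E = 24*4 = 96 chips; eligible A, C, D, E
Layer 70-102: 33 each from A, C, E = 33*3 = 99 chips; eligible A, C, E
Layer 103-110: 8 each from A, C = 8*2 = 16 chips; eligible A, C

Pot 1: 252 chips, eligible: A, B, C, D, E, F
Pot 2: 15 chips, eligible: A, B, C, D, E
Pot 3: 96 chips, eligible: A, C, D, E
Pot 4: 99 chips, eligible: A, C, E
Pot 5: 16 chips, eligible: A, C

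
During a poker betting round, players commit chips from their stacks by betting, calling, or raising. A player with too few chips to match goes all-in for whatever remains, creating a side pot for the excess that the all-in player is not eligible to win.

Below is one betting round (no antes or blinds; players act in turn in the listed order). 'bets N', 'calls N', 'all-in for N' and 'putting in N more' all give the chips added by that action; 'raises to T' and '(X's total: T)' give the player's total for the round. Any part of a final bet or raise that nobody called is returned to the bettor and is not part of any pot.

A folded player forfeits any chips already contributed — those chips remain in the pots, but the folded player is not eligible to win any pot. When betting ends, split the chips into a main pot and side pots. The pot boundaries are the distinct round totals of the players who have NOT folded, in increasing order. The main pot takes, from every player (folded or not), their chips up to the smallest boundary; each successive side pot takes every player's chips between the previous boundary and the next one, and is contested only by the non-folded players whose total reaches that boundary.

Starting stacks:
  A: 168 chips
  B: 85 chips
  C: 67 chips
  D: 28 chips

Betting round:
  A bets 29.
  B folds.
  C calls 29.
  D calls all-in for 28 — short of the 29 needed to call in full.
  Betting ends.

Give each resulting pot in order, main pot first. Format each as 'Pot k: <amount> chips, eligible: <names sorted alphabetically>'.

Pot 1: 84 chips, eligible: A, C, D
Pot 2: 2 chips, eligible: A, C

Derivation:
Contributions: A=29, C=29, D=28
Folded: B
Pot levels (distinct totals of non-folded players): 28, 29
Layer 1-28: 28 each from A, C, D = 28*3 = 84 chips; eligible A, C, D
Layer 29-29: 1 each from A, C = 1*2 = 2 chips; eligible A, C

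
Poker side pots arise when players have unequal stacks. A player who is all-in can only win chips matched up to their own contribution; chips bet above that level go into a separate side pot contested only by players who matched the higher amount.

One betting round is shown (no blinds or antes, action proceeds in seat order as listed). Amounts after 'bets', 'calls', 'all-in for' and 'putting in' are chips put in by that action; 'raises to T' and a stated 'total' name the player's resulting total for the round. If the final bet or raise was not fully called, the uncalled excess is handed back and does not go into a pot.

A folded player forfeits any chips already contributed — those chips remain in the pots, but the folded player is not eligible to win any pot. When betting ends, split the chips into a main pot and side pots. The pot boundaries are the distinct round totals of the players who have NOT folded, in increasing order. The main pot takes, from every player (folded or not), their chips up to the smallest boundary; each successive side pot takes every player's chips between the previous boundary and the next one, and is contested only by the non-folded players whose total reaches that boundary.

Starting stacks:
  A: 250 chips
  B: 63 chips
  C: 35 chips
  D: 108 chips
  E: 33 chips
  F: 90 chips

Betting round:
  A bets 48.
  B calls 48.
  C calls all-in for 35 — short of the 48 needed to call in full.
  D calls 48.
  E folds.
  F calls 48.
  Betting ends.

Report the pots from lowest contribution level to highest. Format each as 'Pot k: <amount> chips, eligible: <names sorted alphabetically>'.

Contributions: A=48, B=48, C=35, D=48, F=48
Folded: E
Pot levels (distinct totals of non-folded players): 35, 48
Layer 1-35: 35 each from A, B, C, D, F = 35*5 = 175 chips; eligible A, B, C, D, F
Layer 36-48: 13 each from A, B, D, F = 13*4 = 52 chips; eligible A, B, D, F

Pot 1: 175 chips, eligible: A, B, C, D, F
Pot 2: 52 chips, eligible: A, B, D, F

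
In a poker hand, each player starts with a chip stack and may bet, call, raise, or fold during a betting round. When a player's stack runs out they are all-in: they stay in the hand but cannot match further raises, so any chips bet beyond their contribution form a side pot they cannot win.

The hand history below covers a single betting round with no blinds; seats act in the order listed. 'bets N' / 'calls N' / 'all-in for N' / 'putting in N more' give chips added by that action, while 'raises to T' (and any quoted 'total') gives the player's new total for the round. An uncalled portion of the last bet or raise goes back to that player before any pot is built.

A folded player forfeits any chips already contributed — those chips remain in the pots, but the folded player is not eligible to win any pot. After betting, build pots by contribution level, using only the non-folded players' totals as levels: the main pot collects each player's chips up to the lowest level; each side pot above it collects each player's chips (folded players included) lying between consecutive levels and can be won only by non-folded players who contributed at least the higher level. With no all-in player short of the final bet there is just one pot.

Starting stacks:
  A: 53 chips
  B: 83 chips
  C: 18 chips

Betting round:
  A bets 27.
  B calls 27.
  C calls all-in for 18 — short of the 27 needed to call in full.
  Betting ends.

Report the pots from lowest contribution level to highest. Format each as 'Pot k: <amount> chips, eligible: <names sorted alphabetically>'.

Contributions: A=27, B=27, C=18
Pot levels (distinct totals of non-folded players): 18, 27
Layer 1-18: 18 each from A, B, C = 18*3 = 54 chips; eligible A, B, C
Layer 19-27: 9 each from A, B = 9*2 = 18 chips; eligible A, B

Pot 1: 54 chips, eligible: A, B, C
Pot 2: 18 chips, eligible: A, B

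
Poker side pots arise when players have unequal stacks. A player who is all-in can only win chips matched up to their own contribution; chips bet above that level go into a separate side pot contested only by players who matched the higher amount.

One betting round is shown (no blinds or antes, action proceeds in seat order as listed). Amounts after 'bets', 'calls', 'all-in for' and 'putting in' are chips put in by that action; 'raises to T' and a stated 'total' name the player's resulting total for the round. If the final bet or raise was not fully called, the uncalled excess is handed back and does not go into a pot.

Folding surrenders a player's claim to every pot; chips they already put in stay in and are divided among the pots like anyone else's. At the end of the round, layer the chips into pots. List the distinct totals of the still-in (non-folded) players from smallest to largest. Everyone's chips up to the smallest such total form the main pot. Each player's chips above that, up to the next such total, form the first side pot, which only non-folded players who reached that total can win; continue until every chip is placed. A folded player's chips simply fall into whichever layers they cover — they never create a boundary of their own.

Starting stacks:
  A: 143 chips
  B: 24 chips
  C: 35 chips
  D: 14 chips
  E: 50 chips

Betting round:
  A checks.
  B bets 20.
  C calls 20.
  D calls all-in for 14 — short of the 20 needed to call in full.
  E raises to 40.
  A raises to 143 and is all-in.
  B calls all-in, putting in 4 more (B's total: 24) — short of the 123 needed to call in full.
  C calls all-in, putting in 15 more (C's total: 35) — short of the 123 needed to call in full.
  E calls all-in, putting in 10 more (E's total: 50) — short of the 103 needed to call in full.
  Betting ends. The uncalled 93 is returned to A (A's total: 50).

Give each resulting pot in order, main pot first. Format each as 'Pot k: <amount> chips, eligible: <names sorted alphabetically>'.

Contributions (after 93 returned to A): A=50, B=24, C=35, D=14, E=50
Pot levels (distinct totals of non-folded players): 14, 24, 35, 50
Layer 1-14: 14 each from A, B, C, D, E = 14*5 = 70 chips; eligible A, B, C, D, E
Layer 15-24: 10 each from A, B, C, E = 10*4 = 40 chips; eligible A, B, C, E
Layer 25-35: 11 each from A, C, E = 11*3 = 33 chips; eligible A, C, E
Layer 36-50: 15 each from A, E = 15*2 = 30 chips; eligible A, E

Pot 1: 70 chips, eligible: A, B, C, D, E
Pot 2: 40 chips, eligible: A, B, C, E
Pot 3: 33 chips, eligible: A, C, E
Pot 4: 30 chips, eligible: A, E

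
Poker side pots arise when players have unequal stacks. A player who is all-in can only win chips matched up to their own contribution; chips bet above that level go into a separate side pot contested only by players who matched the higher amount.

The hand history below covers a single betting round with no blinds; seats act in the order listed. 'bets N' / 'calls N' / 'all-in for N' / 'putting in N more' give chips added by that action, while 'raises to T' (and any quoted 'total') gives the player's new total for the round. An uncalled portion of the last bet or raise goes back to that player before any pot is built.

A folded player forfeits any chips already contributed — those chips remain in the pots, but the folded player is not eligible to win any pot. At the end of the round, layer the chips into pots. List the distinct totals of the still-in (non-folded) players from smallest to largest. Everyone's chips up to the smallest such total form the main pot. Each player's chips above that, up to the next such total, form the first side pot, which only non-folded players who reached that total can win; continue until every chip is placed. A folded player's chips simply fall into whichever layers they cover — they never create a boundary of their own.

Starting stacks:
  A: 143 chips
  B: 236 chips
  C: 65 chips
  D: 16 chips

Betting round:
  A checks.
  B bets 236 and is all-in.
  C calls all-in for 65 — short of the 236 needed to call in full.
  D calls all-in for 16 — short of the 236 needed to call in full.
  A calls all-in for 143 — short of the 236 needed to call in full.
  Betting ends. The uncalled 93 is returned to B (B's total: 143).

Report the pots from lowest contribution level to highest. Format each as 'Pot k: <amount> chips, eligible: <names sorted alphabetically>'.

Contributions (after 93 returned to B): A=143, B=143, C=65, D=16
Pot levels (distinct totals of non-folded players): 16, 65, 143
Layer 1-16: 16 each from A, B, C, D = 16*4 = 64 chips; eligible A, B, C, D
Layer 17-65: 49 each from A, B, C = 49*3 = 147 chips; eligible A, B, C
Layer 66-143: 78 each from A, B = 78*2 = 156 chips; eligible A, B

Pot 1: 64 chips, eligible: A, B, C, D
Pot 2: 147 chips, eligible: A, B, C
Pot 3: 156 chips, eligible: A, B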